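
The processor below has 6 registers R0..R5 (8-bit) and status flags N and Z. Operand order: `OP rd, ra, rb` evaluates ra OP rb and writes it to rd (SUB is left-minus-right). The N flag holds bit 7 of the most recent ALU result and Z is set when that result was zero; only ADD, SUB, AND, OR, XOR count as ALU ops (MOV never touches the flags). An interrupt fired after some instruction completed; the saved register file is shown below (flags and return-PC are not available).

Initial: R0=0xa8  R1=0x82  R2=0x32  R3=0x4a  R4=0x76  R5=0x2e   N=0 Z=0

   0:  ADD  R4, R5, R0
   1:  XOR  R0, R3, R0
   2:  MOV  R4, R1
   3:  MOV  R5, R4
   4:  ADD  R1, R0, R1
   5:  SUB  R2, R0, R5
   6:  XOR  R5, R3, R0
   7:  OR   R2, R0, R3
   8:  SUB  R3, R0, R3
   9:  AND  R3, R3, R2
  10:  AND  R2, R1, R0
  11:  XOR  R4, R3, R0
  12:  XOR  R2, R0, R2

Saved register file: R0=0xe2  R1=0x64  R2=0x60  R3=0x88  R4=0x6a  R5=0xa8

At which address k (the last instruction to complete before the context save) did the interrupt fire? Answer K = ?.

K = 11

after  0: R0=0xa8 R1=0x82 R2=0x32 R3=0x4a R4=0xd6 R5=0x2e  N=1 Z=0
after  1: R0=0xe2 R1=0x82 R2=0x32 R3=0x4a R4=0xd6 R5=0x2e  N=1 Z=0
after  2: R0=0xe2 R1=0x82 R2=0x32 R3=0x4a R4=0x82 R5=0x2e  N=1 Z=0
after  3: R0=0xe2 R1=0x82 R2=0x32 R3=0x4a R4=0x82 R5=0x82  N=1 Z=0
after  4: R0=0xe2 R1=0x64 R2=0x32 R3=0x4a R4=0x82 R5=0x82  N=0 Z=0
after  5: R0=0xe2 R1=0x64 R2=0x60 R3=0x4a R4=0x82 R5=0x82  N=0 Z=0
after  6: R0=0xe2 R1=0x64 R2=0x60 R3=0x4a R4=0x82 R5=0xa8  N=1 Z=0
after  7: R0=0xe2 R1=0x64 R2=0xea R3=0x4a R4=0x82 R5=0xa8  N=1 Z=0
after  8: R0=0xe2 R1=0x64 R2=0xea R3=0x98 R4=0x82 R5=0xa8  N=1 Z=0
after  9: R0=0xe2 R1=0x64 R2=0xea R3=0x88 R4=0x82 R5=0xa8  N=1 Z=0
after 10: R0=0xe2 R1=0x64 R2=0x60 R3=0x88 R4=0x82 R5=0xa8  N=0 Z=0
after 11: R0=0xe2 R1=0x64 R2=0x60 R3=0x88 R4=0x6a R5=0xa8  N=0 Z=0
-- IRQ taken; context saved, return-PC = 12 --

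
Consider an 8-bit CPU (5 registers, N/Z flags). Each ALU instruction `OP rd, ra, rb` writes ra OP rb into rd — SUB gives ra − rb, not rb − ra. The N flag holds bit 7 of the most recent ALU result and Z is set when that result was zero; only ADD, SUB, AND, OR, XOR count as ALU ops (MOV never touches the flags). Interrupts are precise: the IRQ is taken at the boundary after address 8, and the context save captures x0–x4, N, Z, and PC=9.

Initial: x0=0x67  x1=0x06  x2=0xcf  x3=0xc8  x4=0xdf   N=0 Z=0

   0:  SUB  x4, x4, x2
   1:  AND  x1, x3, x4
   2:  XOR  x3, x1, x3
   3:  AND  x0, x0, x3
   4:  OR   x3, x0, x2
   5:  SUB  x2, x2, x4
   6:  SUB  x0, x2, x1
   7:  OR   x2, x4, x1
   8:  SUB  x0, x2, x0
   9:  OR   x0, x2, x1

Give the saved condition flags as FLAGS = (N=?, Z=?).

after  0: x0=0x67 x1=0x06 x2=0xcf x3=0xc8 x4=0x10  N=0 Z=0
after  1: x0=0x67 x1=0x00 x2=0xcf x3=0xc8 x4=0x10  N=0 Z=1
after  2: x0=0x67 x1=0x00 x2=0xcf x3=0xc8 x4=0x10  N=1 Z=0
after  3: x0=0x40 x1=0x00 x2=0xcf x3=0xc8 x4=0x10  N=0 Z=0
after  4: x0=0x40 x1=0x00 x2=0xcf x3=0xcf x4=0x10  N=1 Z=0
after  5: x0=0x40 x1=0x00 x2=0xbf x3=0xcf x4=0x10  N=1 Z=0
after  6: x0=0xbf x1=0x00 x2=0xbf x3=0xcf x4=0x10  N=1 Z=0
after  7: x0=0xbf x1=0x00 x2=0x10 x3=0xcf x4=0x10  N=0 Z=0
after  8: x0=0x51 x1=0x00 x2=0x10 x3=0xcf x4=0x10  N=0 Z=0
-- IRQ taken; context saved, return-PC = 9 --

FLAGS = (N=0, Z=0)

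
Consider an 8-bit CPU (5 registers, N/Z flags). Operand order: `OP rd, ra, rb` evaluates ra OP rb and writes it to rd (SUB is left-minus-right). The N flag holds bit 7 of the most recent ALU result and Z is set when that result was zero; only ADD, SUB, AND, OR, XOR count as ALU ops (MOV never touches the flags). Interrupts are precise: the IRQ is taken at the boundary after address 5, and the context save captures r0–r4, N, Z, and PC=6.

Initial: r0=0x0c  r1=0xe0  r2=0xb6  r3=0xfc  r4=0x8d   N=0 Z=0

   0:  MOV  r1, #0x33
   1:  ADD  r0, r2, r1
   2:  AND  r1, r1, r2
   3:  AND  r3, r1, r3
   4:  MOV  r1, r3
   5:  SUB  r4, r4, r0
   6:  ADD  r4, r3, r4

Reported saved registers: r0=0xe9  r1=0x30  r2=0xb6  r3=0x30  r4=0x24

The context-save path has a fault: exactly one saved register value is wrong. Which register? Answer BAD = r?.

BAD = r4

after  0: r0=0x0c r1=0x33 r2=0xb6 r3=0xfc r4=0x8d  N=0 Z=0
after  1: r0=0xe9 r1=0x33 r2=0xb6 r3=0xfc r4=0x8d  N=1 Z=0
after  2: r0=0xe9 r1=0x32 r2=0xb6 r3=0xfc r4=0x8d  N=0 Z=0
after  3: r0=0xe9 r1=0x32 r2=0xb6 r3=0x30 r4=0x8d  N=0 Z=0
after  4: r0=0xe9 r1=0x30 r2=0xb6 r3=0x30 r4=0x8d  N=0 Z=0
after  5: r0=0xe9 r1=0x30 r2=0xb6 r3=0x30 r4=0xa4  N=1 Z=0
-- IRQ taken; context saved, return-PC = 6 --
mismatch: r4: reported 0x24 vs actual 0xa4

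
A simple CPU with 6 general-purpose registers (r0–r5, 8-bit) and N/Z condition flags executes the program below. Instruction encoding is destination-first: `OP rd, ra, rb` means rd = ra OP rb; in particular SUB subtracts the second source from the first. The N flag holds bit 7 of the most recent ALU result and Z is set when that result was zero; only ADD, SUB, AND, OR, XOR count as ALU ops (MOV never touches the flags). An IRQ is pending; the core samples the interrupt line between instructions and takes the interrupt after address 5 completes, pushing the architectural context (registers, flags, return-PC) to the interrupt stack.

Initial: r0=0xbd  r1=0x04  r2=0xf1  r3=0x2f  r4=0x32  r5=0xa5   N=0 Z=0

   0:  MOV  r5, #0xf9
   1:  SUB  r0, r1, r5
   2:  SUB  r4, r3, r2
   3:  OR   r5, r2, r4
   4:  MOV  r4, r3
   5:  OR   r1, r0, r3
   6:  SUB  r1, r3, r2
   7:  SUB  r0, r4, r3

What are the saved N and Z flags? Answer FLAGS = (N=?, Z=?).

FLAGS = (N=0, Z=0)

after  0: r0=0xbd r1=0x04 r2=0xf1 r3=0x2f r4=0x32 r5=0xf9  N=0 Z=0
after  1: r0=0x0b r1=0x04 r2=0xf1 r3=0x2f r4=0x32 r5=0xf9  N=0 Z=0
after  2: r0=0x0b r1=0x04 r2=0xf1 r3=0x2f r4=0x3e r5=0xf9  N=0 Z=0
after  3: r0=0x0b r1=0x04 r2=0xf1 r3=0x2f r4=0x3e r5=0xff  N=1 Z=0
after  4: r0=0x0b r1=0x04 r2=0xf1 r3=0x2f r4=0x2f r5=0xff  N=1 Z=0
after  5: r0=0x0b r1=0x2f r2=0xf1 r3=0x2f r4=0x2f r5=0xff  N=0 Z=0
-- IRQ taken; context saved, return-PC = 6 --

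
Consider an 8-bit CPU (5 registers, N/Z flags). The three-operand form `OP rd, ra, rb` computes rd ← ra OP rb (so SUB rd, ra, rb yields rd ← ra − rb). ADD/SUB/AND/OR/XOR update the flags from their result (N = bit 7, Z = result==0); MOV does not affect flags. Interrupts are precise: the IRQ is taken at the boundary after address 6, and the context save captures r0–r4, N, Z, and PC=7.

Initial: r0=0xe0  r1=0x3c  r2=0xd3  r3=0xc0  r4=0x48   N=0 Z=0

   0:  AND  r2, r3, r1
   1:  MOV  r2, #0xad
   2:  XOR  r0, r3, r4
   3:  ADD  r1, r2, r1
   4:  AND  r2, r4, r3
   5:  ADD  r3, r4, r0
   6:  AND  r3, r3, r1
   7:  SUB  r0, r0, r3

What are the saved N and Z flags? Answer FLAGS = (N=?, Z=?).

FLAGS = (N=1, Z=0)

after  0: r0=0xe0 r1=0x3c r2=0x00 r3=0xc0 r4=0x48  N=0 Z=1
after  1: r0=0xe0 r1=0x3c r2=0xad r3=0xc0 r4=0x48  N=0 Z=1
after  2: r0=0x88 r1=0x3c r2=0xad r3=0xc0 r4=0x48  N=1 Z=0
after  3: r0=0x88 r1=0xe9 r2=0xad r3=0xc0 r4=0x48  N=1 Z=0
after  4: r0=0x88 r1=0xe9 r2=0x40 r3=0xc0 r4=0x48  N=0 Z=0
after  5: r0=0x88 r1=0xe9 r2=0x40 r3=0xd0 r4=0x48  N=1 Z=0
after  6: r0=0x88 r1=0xe9 r2=0x40 r3=0xc0 r4=0x48  N=1 Z=0
-- IRQ taken; context saved, return-PC = 7 --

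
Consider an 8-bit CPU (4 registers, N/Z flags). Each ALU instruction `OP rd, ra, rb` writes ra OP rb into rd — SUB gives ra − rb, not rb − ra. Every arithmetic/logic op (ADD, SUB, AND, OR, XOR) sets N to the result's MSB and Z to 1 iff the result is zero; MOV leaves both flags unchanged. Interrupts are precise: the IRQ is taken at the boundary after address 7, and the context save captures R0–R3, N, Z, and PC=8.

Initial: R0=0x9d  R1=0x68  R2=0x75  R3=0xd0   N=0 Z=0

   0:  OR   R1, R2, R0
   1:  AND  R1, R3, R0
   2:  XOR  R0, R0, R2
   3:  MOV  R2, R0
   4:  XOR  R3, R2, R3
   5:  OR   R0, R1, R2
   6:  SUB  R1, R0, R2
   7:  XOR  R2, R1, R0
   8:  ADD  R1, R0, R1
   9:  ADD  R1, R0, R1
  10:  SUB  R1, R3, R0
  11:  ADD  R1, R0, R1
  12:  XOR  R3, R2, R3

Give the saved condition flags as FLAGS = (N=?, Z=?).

after  0: R0=0x9d R1=0xfd R2=0x75 R3=0xd0  N=1 Z=0
after  1: R0=0x9d R1=0x90 R2=0x75 R3=0xd0  N=1 Z=0
after  2: R0=0xe8 R1=0x90 R2=0x75 R3=0xd0  N=1 Z=0
after  3: R0=0xe8 R1=0x90 R2=0xe8 R3=0xd0  N=1 Z=0
after  4: R0=0xe8 R1=0x90 R2=0xe8 R3=0x38  N=0 Z=0
after  5: R0=0xf8 R1=0x90 R2=0xe8 R3=0x38  N=1 Z=0
after  6: R0=0xf8 R1=0x10 R2=0xe8 R3=0x38  N=0 Z=0
after  7: R0=0xf8 R1=0x10 R2=0xe8 R3=0x38  N=1 Z=0
-- IRQ taken; context saved, return-PC = 8 --

FLAGS = (N=1, Z=0)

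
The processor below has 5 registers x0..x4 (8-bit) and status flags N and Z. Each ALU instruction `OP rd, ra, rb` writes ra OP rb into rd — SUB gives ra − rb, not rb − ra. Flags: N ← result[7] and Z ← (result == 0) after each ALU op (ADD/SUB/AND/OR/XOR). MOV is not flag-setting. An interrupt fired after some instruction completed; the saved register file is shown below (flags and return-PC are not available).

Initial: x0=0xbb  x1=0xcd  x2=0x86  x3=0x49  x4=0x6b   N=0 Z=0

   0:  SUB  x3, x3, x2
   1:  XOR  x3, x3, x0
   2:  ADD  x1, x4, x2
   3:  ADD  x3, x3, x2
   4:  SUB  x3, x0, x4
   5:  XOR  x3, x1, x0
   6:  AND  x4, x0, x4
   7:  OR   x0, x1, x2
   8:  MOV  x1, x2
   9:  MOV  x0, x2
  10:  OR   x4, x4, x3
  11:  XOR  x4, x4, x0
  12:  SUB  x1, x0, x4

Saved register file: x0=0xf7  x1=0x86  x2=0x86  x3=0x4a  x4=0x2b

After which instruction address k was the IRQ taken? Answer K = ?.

K = 8

after  0: x0=0xbb x1=0xcd x2=0x86 x3=0xc3 x4=0x6b  N=1 Z=0
after  1: x0=0xbb x1=0xcd x2=0x86 x3=0x78 x4=0x6b  N=0 Z=0
after  2: x0=0xbb x1=0xf1 x2=0x86 x3=0x78 x4=0x6b  N=1 Z=0
after  3: x0=0xbb x1=0xf1 x2=0x86 x3=0xfe x4=0x6b  N=1 Z=0
after  4: x0=0xbb x1=0xf1 x2=0x86 x3=0x50 x4=0x6b  N=0 Z=0
after  5: x0=0xbb x1=0xf1 x2=0x86 x3=0x4a x4=0x6b  N=0 Z=0
after  6: x0=0xbb x1=0xf1 x2=0x86 x3=0x4a x4=0x2b  N=0 Z=0
after  7: x0=0xf7 x1=0xf1 x2=0x86 x3=0x4a x4=0x2b  N=1 Z=0
after  8: x0=0xf7 x1=0x86 x2=0x86 x3=0x4a x4=0x2b  N=1 Z=0
-- IRQ taken; context saved, return-PC = 9 --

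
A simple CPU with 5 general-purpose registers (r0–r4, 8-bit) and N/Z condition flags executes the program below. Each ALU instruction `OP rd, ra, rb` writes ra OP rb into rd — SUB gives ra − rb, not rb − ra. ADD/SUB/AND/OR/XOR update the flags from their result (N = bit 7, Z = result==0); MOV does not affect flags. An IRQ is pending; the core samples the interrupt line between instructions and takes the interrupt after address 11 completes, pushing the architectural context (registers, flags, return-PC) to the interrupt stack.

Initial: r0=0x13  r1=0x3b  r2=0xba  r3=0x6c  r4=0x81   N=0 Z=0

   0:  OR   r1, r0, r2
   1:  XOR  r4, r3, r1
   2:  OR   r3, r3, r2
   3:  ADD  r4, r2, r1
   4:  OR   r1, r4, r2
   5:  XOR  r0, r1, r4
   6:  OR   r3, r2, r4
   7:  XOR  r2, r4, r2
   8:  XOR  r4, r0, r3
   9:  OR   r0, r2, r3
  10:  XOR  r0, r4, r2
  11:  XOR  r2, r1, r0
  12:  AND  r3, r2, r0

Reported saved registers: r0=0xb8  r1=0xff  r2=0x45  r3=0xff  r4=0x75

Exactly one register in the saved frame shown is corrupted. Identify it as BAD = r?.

BAD = r0

after  0: r0=0x13 r1=0xbb r2=0xba r3=0x6c r4=0x81  N=1 Z=0
after  1: r0=0x13 r1=0xbb r2=0xba r3=0x6c r4=0xd7  N=1 Z=0
after  2: r0=0x13 r1=0xbb r2=0xba r3=0xfe r4=0xd7  N=1 Z=0
after  3: r0=0x13 r1=0xbb r2=0xba r3=0xfe r4=0x75  N=0 Z=0
after  4: r0=0x13 r1=0xff r2=0xba r3=0xfe r4=0x75  N=1 Z=0
after  5: r0=0x8a r1=0xff r2=0xba r3=0xfe r4=0x75  N=1 Z=0
after  6: r0=0x8a r1=0xff r2=0xba r3=0xff r4=0x75  N=1 Z=0
after  7: r0=0x8a r1=0xff r2=0xcf r3=0xff r4=0x75  N=1 Z=0
after  8: r0=0x8a r1=0xff r2=0xcf r3=0xff r4=0x75  N=0 Z=0
after  9: r0=0xff r1=0xff r2=0xcf r3=0xff r4=0x75  N=1 Z=0
after 10: r0=0xba r1=0xff r2=0xcf r3=0xff r4=0x75  N=1 Z=0
after 11: r0=0xba r1=0xff r2=0x45 r3=0xff r4=0x75  N=0 Z=0
-- IRQ taken; context saved, return-PC = 12 --
mismatch: r0: reported 0xb8 vs actual 0xba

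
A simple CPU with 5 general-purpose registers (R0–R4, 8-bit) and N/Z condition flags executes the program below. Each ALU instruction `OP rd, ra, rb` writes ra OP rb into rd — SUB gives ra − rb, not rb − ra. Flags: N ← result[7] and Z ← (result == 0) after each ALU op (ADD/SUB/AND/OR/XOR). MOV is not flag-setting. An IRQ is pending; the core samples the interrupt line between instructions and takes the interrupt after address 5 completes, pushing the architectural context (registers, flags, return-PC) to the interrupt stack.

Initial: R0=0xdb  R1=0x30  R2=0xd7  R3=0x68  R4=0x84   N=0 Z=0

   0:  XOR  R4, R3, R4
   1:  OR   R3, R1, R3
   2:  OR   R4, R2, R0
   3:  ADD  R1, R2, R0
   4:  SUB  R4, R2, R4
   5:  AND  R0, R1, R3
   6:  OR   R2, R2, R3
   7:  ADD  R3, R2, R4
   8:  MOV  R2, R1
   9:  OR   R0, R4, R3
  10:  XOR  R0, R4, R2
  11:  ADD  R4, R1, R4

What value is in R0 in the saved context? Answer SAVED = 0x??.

after  0: R0=0xdb R1=0x30 R2=0xd7 R3=0x68 R4=0xec  N=1 Z=0
after  1: R0=0xdb R1=0x30 R2=0xd7 R3=0x78 R4=0xec  N=0 Z=0
after  2: R0=0xdb R1=0x30 R2=0xd7 R3=0x78 R4=0xdf  N=1 Z=0
after  3: R0=0xdb R1=0xb2 R2=0xd7 R3=0x78 R4=0xdf  N=1 Z=0
after  4: R0=0xdb R1=0xb2 R2=0xd7 R3=0x78 R4=0xf8  N=1 Z=0
after  5: R0=0x30 R1=0xb2 R2=0xd7 R3=0x78 R4=0xf8  N=0 Z=0
-- IRQ taken; context saved, return-PC = 6 --

SAVED = 0x30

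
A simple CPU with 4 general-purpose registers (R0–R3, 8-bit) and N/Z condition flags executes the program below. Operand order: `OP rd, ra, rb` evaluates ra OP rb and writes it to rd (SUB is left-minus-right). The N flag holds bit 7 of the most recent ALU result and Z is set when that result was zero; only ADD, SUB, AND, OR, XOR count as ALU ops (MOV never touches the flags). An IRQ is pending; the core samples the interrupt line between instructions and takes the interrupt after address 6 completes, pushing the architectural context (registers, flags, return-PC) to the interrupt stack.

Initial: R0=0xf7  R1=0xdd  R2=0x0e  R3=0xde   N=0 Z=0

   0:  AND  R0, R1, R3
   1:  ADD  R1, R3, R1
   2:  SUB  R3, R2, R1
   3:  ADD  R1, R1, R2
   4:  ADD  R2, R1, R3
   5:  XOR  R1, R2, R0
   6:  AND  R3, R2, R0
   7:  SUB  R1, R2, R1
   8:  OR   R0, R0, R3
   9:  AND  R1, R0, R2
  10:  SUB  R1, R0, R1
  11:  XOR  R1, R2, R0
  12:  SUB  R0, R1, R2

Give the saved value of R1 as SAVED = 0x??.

SAVED = 0xc0

after  0: R0=0xdc R1=0xdd R2=0x0e R3=0xde  N=1 Z=0
after  1: R0=0xdc R1=0xbb R2=0x0e R3=0xde  N=1 Z=0
after  2: R0=0xdc R1=0xbb R2=0x0e R3=0x53  N=0 Z=0
after  3: R0=0xdc R1=0xc9 R2=0x0e R3=0x53  N=1 Z=0
after  4: R0=0xdc R1=0xc9 R2=0x1c R3=0x53  N=0 Z=0
after  5: R0=0xdc R1=0xc0 R2=0x1c R3=0x53  N=1 Z=0
after  6: R0=0xdc R1=0xc0 R2=0x1c R3=0x1c  N=0 Z=0
-- IRQ taken; context saved, return-PC = 7 --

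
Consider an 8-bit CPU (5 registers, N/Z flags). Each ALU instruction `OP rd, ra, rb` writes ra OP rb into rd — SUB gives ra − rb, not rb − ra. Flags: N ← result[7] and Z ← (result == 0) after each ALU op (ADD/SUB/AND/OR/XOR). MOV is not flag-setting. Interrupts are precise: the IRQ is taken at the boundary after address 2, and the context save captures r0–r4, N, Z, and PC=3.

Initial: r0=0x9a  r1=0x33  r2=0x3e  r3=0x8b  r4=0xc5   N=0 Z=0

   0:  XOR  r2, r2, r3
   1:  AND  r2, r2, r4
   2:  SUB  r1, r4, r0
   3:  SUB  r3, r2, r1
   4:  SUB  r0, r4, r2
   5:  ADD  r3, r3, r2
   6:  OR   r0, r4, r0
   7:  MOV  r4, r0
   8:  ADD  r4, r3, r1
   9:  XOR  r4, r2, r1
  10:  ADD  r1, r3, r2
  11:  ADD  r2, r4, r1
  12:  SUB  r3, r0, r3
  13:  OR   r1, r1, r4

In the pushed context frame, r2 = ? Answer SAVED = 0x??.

after  0: r0=0x9a r1=0x33 r2=0xb5 r3=0x8b r4=0xc5  N=1 Z=0
after  1: r0=0x9a r1=0x33 r2=0x85 r3=0x8b r4=0xc5  N=1 Z=0
after  2: r0=0x9a r1=0x2b r2=0x85 r3=0x8b r4=0xc5  N=0 Z=0
-- IRQ taken; context saved, return-PC = 3 --

SAVED = 0x85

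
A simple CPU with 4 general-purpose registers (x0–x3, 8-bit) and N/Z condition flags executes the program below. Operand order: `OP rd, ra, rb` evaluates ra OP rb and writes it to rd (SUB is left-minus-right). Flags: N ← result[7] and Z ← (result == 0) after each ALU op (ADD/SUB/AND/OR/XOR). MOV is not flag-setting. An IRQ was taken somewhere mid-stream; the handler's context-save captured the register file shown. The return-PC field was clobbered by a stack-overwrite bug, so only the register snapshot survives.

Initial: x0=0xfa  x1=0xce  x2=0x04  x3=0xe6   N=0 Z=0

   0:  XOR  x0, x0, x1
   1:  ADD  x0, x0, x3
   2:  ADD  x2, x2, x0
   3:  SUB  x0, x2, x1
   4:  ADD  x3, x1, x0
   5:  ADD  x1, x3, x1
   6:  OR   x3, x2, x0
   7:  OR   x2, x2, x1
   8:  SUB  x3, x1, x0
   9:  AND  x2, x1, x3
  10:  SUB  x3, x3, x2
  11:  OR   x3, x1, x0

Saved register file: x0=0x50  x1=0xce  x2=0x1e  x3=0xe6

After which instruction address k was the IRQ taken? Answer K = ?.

after  0: x0=0x34 x1=0xce x2=0x04 x3=0xe6  N=0 Z=0
after  1: x0=0x1a x1=0xce x2=0x04 x3=0xe6  N=0 Z=0
after  2: x0=0x1a x1=0xce x2=0x1e x3=0xe6  N=0 Z=0
after  3: x0=0x50 x1=0xce x2=0x1e x3=0xe6  N=0 Z=0
-- IRQ taken; context saved, return-PC = 4 --

K = 3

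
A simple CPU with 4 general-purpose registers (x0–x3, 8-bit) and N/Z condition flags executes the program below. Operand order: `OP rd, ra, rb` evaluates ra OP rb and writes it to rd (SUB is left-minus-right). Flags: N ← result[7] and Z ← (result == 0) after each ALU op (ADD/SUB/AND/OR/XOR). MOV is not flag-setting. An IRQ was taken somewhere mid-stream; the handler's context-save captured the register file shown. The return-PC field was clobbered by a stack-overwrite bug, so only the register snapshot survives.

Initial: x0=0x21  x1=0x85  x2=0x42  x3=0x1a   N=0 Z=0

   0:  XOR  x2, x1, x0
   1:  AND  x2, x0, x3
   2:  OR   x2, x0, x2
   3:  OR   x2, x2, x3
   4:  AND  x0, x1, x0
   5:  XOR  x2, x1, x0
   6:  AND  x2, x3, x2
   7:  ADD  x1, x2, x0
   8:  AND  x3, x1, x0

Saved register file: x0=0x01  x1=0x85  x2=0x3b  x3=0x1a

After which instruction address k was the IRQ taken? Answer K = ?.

after  0: x0=0x21 x1=0x85 x2=0xa4 x3=0x1a  N=1 Z=0
after  1: x0=0x21 x1=0x85 x2=0x00 x3=0x1a  N=0 Z=1
after  2: x0=0x21 x1=0x85 x2=0x21 x3=0x1a  N=0 Z=0
after  3: x0=0x21 x1=0x85 x2=0x3b x3=0x1a  N=0 Z=0
after  4: x0=0x01 x1=0x85 x2=0x3b x3=0x1a  N=0 Z=0
-- IRQ taken; context saved, return-PC = 5 --

K = 4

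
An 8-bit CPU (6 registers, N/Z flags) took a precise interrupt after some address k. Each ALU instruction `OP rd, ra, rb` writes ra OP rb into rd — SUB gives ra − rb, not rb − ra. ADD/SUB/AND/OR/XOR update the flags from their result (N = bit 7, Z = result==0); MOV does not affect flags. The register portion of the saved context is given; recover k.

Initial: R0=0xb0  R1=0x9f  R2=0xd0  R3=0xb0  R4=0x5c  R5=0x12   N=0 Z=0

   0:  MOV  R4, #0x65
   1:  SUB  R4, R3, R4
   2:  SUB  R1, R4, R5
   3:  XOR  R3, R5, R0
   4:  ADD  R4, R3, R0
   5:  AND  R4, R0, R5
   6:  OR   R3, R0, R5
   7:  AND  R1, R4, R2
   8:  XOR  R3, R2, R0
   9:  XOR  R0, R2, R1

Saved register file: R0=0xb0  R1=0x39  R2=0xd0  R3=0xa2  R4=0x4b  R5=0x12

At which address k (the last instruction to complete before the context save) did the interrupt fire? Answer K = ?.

K = 3

after  0: R0=0xb0 R1=0x9f R2=0xd0 R3=0xb0 R4=0x65 R5=0x12  N=0 Z=0
after  1: R0=0xb0 R1=0x9f R2=0xd0 R3=0xb0 R4=0x4b R5=0x12  N=0 Z=0
after  2: R0=0xb0 R1=0x39 R2=0xd0 R3=0xb0 R4=0x4b R5=0x12  N=0 Z=0
after  3: R0=0xb0 R1=0x39 R2=0xd0 R3=0xa2 R4=0x4b R5=0x12  N=1 Z=0
-- IRQ taken; context saved, return-PC = 4 --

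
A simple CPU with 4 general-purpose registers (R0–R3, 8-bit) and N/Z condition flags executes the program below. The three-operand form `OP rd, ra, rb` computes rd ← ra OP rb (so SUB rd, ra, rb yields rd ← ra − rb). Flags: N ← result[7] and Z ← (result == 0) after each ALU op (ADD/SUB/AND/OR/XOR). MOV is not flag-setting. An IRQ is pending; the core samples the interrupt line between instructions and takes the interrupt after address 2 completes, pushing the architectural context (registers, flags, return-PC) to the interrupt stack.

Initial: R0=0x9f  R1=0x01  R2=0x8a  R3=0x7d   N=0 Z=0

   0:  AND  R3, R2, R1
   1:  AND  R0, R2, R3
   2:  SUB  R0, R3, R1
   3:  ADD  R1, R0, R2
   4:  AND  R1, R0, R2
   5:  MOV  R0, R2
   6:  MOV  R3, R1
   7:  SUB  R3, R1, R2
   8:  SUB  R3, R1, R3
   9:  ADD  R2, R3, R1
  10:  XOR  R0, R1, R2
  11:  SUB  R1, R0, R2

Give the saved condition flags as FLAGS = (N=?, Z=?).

FLAGS = (N=1, Z=0)

after  0: R0=0x9f R1=0x01 R2=0x8a R3=0x00  N=0 Z=1
after  1: R0=0x00 R1=0x01 R2=0x8a R3=0x00  N=0 Z=1
after  2: R0=0xff R1=0x01 R2=0x8a R3=0x00  N=1 Z=0
-- IRQ taken; context saved, return-PC = 3 --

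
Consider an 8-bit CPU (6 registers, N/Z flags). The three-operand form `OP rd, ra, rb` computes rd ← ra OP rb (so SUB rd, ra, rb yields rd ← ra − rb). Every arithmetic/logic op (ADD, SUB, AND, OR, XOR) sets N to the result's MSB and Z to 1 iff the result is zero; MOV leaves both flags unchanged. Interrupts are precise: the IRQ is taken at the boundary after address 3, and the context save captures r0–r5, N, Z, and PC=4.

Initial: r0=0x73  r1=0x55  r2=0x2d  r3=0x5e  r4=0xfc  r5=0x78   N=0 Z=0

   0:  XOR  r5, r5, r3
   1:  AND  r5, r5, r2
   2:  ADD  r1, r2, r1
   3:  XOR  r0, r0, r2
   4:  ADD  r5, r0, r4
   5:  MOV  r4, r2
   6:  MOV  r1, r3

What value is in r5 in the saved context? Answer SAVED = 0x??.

after  0: r0=0x73 r1=0x55 r2=0x2d r3=0x5e r4=0xfc r5=0x26  N=0 Z=0
after  1: r0=0x73 r1=0x55 r2=0x2d r3=0x5e r4=0xfc r5=0x24  N=0 Z=0
after  2: r0=0x73 r1=0x82 r2=0x2d r3=0x5e r4=0xfc r5=0x24  N=1 Z=0
after  3: r0=0x5e r1=0x82 r2=0x2d r3=0x5e r4=0xfc r5=0x24  N=0 Z=0
-- IRQ taken; context saved, return-PC = 4 --

SAVED = 0x24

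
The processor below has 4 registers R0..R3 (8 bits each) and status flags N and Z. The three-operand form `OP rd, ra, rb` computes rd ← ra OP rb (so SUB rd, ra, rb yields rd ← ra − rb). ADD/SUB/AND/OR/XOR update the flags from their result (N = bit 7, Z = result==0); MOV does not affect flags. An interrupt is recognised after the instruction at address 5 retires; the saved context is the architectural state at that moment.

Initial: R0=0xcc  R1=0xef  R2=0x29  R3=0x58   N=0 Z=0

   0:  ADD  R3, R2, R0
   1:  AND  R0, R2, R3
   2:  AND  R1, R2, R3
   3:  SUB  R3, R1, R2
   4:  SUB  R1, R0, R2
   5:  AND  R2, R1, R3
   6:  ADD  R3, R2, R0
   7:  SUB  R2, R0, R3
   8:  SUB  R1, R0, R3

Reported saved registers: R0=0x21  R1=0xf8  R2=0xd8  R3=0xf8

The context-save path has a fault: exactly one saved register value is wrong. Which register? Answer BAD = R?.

after  0: R0=0xcc R1=0xef R2=0x29 R3=0xf5  N=1 Z=0
after  1: R0=0x21 R1=0xef R2=0x29 R3=0xf5  N=0 Z=0
after  2: R0=0x21 R1=0x21 R2=0x29 R3=0xf5  N=0 Z=0
after  3: R0=0x21 R1=0x21 R2=0x29 R3=0xf8  N=1 Z=0
after  4: R0=0x21 R1=0xf8 R2=0x29 R3=0xf8  N=1 Z=0
after  5: R0=0x21 R1=0xf8 R2=0xf8 R3=0xf8  N=1 Z=0
-- IRQ taken; context saved, return-PC = 6 --
mismatch: R2: reported 0xd8 vs actual 0xf8

BAD = R2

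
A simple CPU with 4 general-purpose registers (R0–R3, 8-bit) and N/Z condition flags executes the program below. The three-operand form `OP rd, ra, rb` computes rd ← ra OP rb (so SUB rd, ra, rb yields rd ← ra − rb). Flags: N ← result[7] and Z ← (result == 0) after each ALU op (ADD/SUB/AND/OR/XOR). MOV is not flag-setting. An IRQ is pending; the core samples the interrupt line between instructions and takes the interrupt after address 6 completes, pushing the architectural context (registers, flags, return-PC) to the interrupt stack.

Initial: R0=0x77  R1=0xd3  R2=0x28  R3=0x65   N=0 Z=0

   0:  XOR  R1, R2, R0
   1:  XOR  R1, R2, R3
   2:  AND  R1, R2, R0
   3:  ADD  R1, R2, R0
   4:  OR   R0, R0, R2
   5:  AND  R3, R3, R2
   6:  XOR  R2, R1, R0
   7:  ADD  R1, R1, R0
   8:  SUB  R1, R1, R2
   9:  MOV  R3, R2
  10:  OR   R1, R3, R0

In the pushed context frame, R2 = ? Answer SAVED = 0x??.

SAVED = 0xe0

after  0: R0=0x77 R1=0x5f R2=0x28 R3=0x65  N=0 Z=0
after  1: R0=0x77 R1=0x4d R2=0x28 R3=0x65  N=0 Z=0
after  2: R0=0x77 R1=0x20 R2=0x28 R3=0x65  N=0 Z=0
after  3: R0=0x77 R1=0x9f R2=0x28 R3=0x65  N=1 Z=0
after  4: R0=0x7f R1=0x9f R2=0x28 R3=0x65  N=0 Z=0
after  5: R0=0x7f R1=0x9f R2=0x28 R3=0x20  N=0 Z=0
after  6: R0=0x7f R1=0x9f R2=0xe0 R3=0x20  N=1 Z=0
-- IRQ taken; context saved, return-PC = 7 --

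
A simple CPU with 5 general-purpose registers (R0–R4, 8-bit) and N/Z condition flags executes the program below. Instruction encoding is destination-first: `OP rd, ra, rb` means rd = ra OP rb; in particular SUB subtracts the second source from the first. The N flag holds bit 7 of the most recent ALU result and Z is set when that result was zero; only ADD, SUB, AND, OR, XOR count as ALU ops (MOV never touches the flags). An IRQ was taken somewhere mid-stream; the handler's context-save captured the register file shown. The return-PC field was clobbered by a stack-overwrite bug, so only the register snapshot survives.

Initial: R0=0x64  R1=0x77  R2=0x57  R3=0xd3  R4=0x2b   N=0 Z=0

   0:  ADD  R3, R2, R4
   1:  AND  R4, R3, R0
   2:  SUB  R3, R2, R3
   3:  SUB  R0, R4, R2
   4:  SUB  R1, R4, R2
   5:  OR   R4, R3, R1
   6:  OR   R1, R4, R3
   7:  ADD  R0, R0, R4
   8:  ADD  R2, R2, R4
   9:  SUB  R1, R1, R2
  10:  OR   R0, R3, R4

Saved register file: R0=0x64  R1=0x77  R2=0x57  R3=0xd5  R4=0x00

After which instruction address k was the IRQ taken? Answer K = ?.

after  0: R0=0x64 R1=0x77 R2=0x57 R3=0x82 R4=0x2b  N=1 Z=0
after  1: R0=0x64 R1=0x77 R2=0x57 R3=0x82 R4=0x00  N=0 Z=1
after  2: R0=0x64 R1=0x77 R2=0x57 R3=0xd5 R4=0x00  N=1 Z=0
-- IRQ taken; context saved, return-PC = 3 --

K = 2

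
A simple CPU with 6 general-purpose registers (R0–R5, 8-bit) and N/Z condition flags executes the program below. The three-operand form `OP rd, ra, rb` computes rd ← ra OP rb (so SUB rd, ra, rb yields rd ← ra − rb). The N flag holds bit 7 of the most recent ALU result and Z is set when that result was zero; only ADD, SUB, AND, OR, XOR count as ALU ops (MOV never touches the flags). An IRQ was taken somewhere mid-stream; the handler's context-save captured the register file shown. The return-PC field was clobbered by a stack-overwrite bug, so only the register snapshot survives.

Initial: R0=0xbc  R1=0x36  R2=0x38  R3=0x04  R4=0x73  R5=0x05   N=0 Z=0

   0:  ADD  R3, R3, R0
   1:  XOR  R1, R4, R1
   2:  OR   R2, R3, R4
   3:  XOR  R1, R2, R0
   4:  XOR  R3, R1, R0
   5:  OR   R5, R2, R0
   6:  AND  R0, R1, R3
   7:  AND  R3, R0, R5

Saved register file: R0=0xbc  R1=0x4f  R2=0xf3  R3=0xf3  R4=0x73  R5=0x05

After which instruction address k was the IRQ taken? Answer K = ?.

after  0: R0=0xbc R1=0x36 R2=0x38 R3=0xc0 R4=0x73 R5=0x05  N=1 Z=0
after  1: R0=0xbc R1=0x45 R2=0x38 R3=0xc0 R4=0x73 R5=0x05  N=0 Z=0
after  2: R0=0xbc R1=0x45 R2=0xf3 R3=0xc0 R4=0x73 R5=0x05  N=1 Z=0
after  3: R0=0xbc R1=0x4f R2=0xf3 R3=0xc0 R4=0x73 R5=0x05  N=0 Z=0
after  4: R0=0xbc R1=0x4f R2=0xf3 R3=0xf3 R4=0x73 R5=0x05  N=1 Z=0
-- IRQ taken; context saved, return-PC = 5 --

K = 4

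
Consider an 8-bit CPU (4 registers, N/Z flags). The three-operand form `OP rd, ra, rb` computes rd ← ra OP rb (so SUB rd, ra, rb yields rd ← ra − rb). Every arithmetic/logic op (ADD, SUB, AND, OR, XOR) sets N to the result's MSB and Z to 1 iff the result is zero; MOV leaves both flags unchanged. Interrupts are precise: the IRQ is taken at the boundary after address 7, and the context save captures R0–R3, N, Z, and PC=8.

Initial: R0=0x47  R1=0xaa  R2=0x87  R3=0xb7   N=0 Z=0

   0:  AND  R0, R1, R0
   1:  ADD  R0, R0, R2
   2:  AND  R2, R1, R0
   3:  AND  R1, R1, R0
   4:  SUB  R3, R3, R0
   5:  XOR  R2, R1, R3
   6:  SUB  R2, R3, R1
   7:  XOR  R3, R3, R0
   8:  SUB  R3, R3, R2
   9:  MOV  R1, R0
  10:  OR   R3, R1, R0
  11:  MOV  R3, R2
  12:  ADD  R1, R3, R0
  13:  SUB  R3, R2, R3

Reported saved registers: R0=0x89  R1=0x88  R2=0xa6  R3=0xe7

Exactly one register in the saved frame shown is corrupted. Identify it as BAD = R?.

after  0: R0=0x02 R1=0xaa R2=0x87 R3=0xb7  N=0 Z=0
after  1: R0=0x89 R1=0xaa R2=0x87 R3=0xb7  N=1 Z=0
after  2: R0=0x89 R1=0xaa R2=0x88 R3=0xb7  N=1 Z=0
after  3: R0=0x89 R1=0x88 R2=0x88 R3=0xb7  N=1 Z=0
after  4: R0=0x89 R1=0x88 R2=0x88 R3=0x2e  N=0 Z=0
after  5: R0=0x89 R1=0x88 R2=0xa6 R3=0x2e  N=1 Z=0
after  6: R0=0x89 R1=0x88 R2=0xa6 R3=0x2e  N=1 Z=0
after  7: R0=0x89 R1=0x88 R2=0xa6 R3=0xa7  N=1 Z=0
-- IRQ taken; context saved, return-PC = 8 --
mismatch: R3: reported 0xe7 vs actual 0xa7

BAD = R3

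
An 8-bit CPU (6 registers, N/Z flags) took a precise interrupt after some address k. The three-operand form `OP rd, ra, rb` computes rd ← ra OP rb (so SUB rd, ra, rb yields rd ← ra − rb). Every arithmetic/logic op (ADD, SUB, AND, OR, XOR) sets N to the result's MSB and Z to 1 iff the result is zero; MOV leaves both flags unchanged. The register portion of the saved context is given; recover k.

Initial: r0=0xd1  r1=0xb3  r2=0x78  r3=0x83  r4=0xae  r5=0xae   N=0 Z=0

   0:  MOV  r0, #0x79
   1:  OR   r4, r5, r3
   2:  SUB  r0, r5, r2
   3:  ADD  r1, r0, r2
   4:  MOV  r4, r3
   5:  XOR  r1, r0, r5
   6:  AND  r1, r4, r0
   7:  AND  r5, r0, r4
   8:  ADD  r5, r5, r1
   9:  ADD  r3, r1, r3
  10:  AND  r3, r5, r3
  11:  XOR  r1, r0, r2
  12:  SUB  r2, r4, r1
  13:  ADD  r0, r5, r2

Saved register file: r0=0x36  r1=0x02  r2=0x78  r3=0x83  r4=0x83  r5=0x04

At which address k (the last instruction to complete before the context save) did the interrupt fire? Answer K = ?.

after  0: r0=0x79 r1=0xb3 r2=0x78 r3=0x83 r4=0xae r5=0xae  N=0 Z=0
after  1: r0=0x79 r1=0xb3 r2=0x78 r3=0x83 r4=0xaf r5=0xae  N=1 Z=0
after  2: r0=0x36 r1=0xb3 r2=0x78 r3=0x83 r4=0xaf r5=0xae  N=0 Z=0
after  3: r0=0x36 r1=0xae r2=0x78 r3=0x83 r4=0xaf r5=0xae  N=1 Z=0
after  4: r0=0x36 r1=0xae r2=0x78 r3=0x83 r4=0x83 r5=0xae  N=1 Z=0
after  5: r0=0x36 r1=0x98 r2=0x78 r3=0x83 r4=0x83 r5=0xae  N=1 Z=0
after  6: r0=0x36 r1=0x02 r2=0x78 r3=0x83 r4=0x83 r5=0xae  N=0 Z=0
after  7: r0=0x36 r1=0x02 r2=0x78 r3=0x83 r4=0x83 r5=0x02  N=0 Z=0
after  8: r0=0x36 r1=0x02 r2=0x78 r3=0x83 r4=0x83 r5=0x04  N=0 Z=0
-- IRQ taken; context saved, return-PC = 9 --

K = 8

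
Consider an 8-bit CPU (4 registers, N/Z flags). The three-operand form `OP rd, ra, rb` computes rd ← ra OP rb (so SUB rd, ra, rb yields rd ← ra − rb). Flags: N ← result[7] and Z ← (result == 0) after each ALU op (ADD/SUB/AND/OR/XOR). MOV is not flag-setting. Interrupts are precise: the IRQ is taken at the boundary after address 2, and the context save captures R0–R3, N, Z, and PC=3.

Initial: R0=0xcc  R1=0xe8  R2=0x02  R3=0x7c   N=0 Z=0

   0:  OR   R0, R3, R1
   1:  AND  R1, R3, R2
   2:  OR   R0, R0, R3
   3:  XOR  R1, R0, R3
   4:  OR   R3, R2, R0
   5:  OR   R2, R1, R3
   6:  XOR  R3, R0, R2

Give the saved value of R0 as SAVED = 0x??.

SAVED = 0xfc

after  0: R0=0xfc R1=0xe8 R2=0x02 R3=0x7c  N=1 Z=0
after  1: R0=0xfc R1=0x00 R2=0x02 R3=0x7c  N=0 Z=1
after  2: R0=0xfc R1=0x00 R2=0x02 R3=0x7c  N=1 Z=0
-- IRQ taken; context saved, return-PC = 3 --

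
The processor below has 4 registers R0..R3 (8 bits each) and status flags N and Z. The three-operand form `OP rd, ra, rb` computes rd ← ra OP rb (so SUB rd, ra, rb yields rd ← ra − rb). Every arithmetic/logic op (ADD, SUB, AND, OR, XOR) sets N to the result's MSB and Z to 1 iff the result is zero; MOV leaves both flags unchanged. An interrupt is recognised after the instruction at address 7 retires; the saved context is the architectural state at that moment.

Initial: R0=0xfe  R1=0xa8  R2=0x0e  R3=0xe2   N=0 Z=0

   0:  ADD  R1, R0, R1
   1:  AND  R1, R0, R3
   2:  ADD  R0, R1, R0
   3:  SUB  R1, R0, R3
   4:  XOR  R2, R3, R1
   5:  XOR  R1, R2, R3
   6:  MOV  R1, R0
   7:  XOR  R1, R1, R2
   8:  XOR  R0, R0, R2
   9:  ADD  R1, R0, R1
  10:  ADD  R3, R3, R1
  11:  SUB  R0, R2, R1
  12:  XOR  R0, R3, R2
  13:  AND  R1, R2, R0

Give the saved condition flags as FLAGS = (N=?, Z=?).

after  0: R0=0xfe R1=0xa6 R2=0x0e R3=0xe2  N=1 Z=0
after  1: R0=0xfe R1=0xe2 R2=0x0e R3=0xe2  N=1 Z=0
after  2: R0=0xe0 R1=0xe2 R2=0x0e R3=0xe2  N=1 Z=0
after  3: R0=0xe0 R1=0xfe R2=0x0e R3=0xe2  N=1 Z=0
after  4: R0=0xe0 R1=0xfe R2=0x1c R3=0xe2  N=0 Z=0
after  5: R0=0xe0 R1=0xfe R2=0x1c R3=0xe2  N=1 Z=0
after  6: R0=0xe0 R1=0xe0 R2=0x1c R3=0xe2  N=1 Z=0
after  7: R0=0xe0 R1=0xfc R2=0x1c R3=0xe2  N=1 Z=0
-- IRQ taken; context saved, return-PC = 8 --

FLAGS = (N=1, Z=0)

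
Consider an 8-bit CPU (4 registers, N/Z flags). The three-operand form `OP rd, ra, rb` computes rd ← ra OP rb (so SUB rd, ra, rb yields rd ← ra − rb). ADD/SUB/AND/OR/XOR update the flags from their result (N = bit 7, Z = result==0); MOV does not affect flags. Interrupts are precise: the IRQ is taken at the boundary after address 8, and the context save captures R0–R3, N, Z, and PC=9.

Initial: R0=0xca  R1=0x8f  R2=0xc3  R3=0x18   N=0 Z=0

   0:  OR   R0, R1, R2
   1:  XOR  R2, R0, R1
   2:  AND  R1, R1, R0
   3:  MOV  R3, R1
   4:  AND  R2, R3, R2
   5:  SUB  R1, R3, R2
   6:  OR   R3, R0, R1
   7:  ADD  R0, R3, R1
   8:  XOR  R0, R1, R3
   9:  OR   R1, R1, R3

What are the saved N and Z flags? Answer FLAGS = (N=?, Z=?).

after  0: R0=0xcf R1=0x8f R2=0xc3 R3=0x18  N=1 Z=0
after  1: R0=0xcf R1=0x8f R2=0x40 R3=0x18  N=0 Z=0
after  2: R0=0xcf R1=0x8f R2=0x40 R3=0x18  N=1 Z=0
after  3: R0=0xcf R1=0x8f R2=0x40 R3=0x8f  N=1 Z=0
after  4: R0=0xcf R1=0x8f R2=0x00 R3=0x8f  N=0 Z=1
after  5: R0=0xcf R1=0x8f R2=0x00 R3=0x8f  N=1 Z=0
after  6: R0=0xcf R1=0x8f R2=0x00 R3=0xcf  N=1 Z=0
after  7: R0=0x5e R1=0x8f R2=0x00 R3=0xcf  N=0 Z=0
after  8: R0=0x40 R1=0x8f R2=0x00 R3=0xcf  N=0 Z=0
-- IRQ taken; context saved, return-PC = 9 --

FLAGS = (N=0, Z=0)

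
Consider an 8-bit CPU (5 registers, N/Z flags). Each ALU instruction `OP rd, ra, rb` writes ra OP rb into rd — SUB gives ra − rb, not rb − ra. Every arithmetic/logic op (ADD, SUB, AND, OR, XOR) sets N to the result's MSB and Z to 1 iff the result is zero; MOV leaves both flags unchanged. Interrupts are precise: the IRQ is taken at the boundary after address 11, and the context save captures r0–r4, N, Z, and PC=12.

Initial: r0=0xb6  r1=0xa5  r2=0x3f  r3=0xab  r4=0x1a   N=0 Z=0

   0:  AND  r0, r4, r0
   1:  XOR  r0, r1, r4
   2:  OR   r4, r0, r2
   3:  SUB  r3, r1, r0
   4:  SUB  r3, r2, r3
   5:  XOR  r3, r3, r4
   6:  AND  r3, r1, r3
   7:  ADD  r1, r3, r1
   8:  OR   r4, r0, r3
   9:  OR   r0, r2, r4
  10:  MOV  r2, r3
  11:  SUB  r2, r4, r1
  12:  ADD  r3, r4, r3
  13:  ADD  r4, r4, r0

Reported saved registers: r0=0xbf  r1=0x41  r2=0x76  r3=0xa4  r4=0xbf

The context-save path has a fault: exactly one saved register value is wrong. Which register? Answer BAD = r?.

BAD = r1

after  0: r0=0x12 r1=0xa5 r2=0x3f r3=0xab r4=0x1a  N=0 Z=0
after  1: r0=0xbf r1=0xa5 r2=0x3f r3=0xab r4=0x1a  N=1 Z=0
after  2: r0=0xbf r1=0xa5 r2=0x3f r3=0xab r4=0xbf  N=1 Z=0
after  3: r0=0xbf r1=0xa5 r2=0x3f r3=0xe6 r4=0xbf  N=1 Z=0
after  4: r0=0xbf r1=0xa5 r2=0x3f r3=0x59 r4=0xbf  N=0 Z=0
after  5: r0=0xbf r1=0xa5 r2=0x3f r3=0xe6 r4=0xbf  N=1 Z=0
after  6: r0=0xbf r1=0xa5 r2=0x3f r3=0xa4 r4=0xbf  N=1 Z=0
after  7: r0=0xbf r1=0x49 r2=0x3f r3=0xa4 r4=0xbf  N=0 Z=0
after  8: r0=0xbf r1=0x49 r2=0x3f r3=0xa4 r4=0xbf  N=1 Z=0
after  9: r0=0xbf r1=0x49 r2=0x3f r3=0xa4 r4=0xbf  N=1 Z=0
after 10: r0=0xbf r1=0x49 r2=0xa4 r3=0xa4 r4=0xbf  N=1 Z=0
after 11: r0=0xbf r1=0x49 r2=0x76 r3=0xa4 r4=0xbf  N=0 Z=0
-- IRQ taken; context saved, return-PC = 12 --
mismatch: r1: reported 0x41 vs actual 0x49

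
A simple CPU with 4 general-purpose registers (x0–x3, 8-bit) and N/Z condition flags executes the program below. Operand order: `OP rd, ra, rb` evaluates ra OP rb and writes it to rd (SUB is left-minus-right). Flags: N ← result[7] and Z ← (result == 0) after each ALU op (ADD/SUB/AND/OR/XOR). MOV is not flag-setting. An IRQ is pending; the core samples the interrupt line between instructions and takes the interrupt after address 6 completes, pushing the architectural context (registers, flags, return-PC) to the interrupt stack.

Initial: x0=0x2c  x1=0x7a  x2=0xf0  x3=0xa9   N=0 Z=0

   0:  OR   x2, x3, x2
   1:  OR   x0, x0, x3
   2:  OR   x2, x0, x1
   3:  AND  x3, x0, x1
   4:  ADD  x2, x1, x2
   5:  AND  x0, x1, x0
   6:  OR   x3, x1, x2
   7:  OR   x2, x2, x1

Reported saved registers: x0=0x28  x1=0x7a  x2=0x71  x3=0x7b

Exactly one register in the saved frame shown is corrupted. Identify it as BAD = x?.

BAD = x2

after  0: x0=0x2c x1=0x7a x2=0xf9 x3=0xa9  N=1 Z=0
after  1: x0=0xad x1=0x7a x2=0xf9 x3=0xa9  N=1 Z=0
after  2: x0=0xad x1=0x7a x2=0xff x3=0xa9  N=1 Z=0
after  3: x0=0xad x1=0x7a x2=0xff x3=0x28  N=0 Z=0
after  4: x0=0xad x1=0x7a x2=0x79 x3=0x28  N=0 Z=0
after  5: x0=0x28 x1=0x7a x2=0x79 x3=0x28  N=0 Z=0
after  6: x0=0x28 x1=0x7a x2=0x79 x3=0x7b  N=0 Z=0
-- IRQ taken; context saved, return-PC = 7 --
mismatch: x2: reported 0x71 vs actual 0x79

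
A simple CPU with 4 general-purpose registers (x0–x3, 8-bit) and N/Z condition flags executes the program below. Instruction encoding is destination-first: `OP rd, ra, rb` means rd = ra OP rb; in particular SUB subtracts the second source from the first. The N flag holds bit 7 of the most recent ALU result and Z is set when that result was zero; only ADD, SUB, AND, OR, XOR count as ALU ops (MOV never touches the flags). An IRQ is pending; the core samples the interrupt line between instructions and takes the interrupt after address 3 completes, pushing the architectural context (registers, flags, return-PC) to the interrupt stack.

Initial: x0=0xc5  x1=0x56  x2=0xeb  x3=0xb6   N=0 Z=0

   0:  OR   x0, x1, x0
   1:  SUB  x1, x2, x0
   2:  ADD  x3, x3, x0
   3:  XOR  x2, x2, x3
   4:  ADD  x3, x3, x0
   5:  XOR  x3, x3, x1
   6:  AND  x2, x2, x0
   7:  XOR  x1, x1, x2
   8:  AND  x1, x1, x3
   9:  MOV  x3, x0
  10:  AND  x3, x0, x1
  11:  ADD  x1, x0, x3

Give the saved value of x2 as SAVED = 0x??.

after  0: x0=0xd7 x1=0x56 x2=0xeb x3=0xb6  N=1 Z=0
after  1: x0=0xd7 x1=0x14 x2=0xeb x3=0xb6  N=0 Z=0
after  2: x0=0xd7 x1=0x14 x2=0xeb x3=0x8d  N=1 Z=0
after  3: x0=0xd7 x1=0x14 x2=0x66 x3=0x8d  N=0 Z=0
-- IRQ taken; context saved, return-PC = 4 --

SAVED = 0x66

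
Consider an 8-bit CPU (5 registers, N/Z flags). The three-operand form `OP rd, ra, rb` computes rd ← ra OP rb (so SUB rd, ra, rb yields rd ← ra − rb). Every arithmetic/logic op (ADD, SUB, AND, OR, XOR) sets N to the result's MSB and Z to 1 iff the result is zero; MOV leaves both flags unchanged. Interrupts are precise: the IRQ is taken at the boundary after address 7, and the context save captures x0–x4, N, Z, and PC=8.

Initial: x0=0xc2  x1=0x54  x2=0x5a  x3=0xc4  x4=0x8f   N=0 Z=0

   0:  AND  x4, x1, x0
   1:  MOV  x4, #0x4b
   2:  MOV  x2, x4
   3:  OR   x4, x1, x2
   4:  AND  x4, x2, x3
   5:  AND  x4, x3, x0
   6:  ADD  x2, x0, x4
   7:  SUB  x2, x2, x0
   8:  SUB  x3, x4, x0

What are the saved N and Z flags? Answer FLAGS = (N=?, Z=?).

after  0: x0=0xc2 x1=0x54 x2=0x5a x3=0xc4 x4=0x40  N=0 Z=0
after  1: x0=0xc2 x1=0x54 x2=0x5a x3=0xc4 x4=0x4b  N=0 Z=0
after  2: x0=0xc2 x1=0x54 x2=0x4b x3=0xc4 x4=0x4b  N=0 Z=0
after  3: x0=0xc2 x1=0x54 x2=0x4b x3=0xc4 x4=0x5f  N=0 Z=0
after  4: x0=0xc2 x1=0x54 x2=0x4b x3=0xc4 x4=0x40  N=0 Z=0
after  5: x0=0xc2 x1=0x54 x2=0x4b x3=0xc4 x4=0xc0  N=1 Z=0
after  6: x0=0xc2 x1=0x54 x2=0x82 x3=0xc4 x4=0xc0  N=1 Z=0
after  7: x0=0xc2 x1=0x54 x2=0xc0 x3=0xc4 x4=0xc0  N=1 Z=0
-- IRQ taken; context saved, return-PC = 8 --

FLAGS = (N=1, Z=0)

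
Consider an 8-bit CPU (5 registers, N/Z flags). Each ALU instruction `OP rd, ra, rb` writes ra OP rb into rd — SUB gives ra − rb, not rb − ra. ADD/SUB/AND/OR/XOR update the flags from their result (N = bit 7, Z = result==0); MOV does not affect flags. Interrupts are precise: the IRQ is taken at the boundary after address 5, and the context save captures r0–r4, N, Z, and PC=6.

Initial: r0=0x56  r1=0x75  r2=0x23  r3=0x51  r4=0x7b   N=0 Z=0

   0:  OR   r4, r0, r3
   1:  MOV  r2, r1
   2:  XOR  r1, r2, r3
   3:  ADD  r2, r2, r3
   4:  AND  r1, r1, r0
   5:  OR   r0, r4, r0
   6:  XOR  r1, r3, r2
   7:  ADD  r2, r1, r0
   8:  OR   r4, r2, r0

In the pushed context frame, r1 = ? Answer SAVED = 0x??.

after  0: r0=0x56 r1=0x75 r2=0x23 r3=0x51 r4=0x57  N=0 Z=0
after  1: r0=0x56 r1=0x75 r2=0x75 r3=0x51 r4=0x57  N=0 Z=0
after  2: r0=0x56 r1=0x24 r2=0x75 r3=0x51 r4=0x57  N=0 Z=0
after  3: r0=0x56 r1=0x24 r2=0xc6 r3=0x51 r4=0x57  N=1 Z=0
after  4: r0=0x56 r1=0x04 r2=0xc6 r3=0x51 r4=0x57  N=0 Z=0
after  5: r0=0x57 r1=0x04 r2=0xc6 r3=0x51 r4=0x57  N=0 Z=0
-- IRQ taken; context saved, return-PC = 6 --

SAVED = 0x04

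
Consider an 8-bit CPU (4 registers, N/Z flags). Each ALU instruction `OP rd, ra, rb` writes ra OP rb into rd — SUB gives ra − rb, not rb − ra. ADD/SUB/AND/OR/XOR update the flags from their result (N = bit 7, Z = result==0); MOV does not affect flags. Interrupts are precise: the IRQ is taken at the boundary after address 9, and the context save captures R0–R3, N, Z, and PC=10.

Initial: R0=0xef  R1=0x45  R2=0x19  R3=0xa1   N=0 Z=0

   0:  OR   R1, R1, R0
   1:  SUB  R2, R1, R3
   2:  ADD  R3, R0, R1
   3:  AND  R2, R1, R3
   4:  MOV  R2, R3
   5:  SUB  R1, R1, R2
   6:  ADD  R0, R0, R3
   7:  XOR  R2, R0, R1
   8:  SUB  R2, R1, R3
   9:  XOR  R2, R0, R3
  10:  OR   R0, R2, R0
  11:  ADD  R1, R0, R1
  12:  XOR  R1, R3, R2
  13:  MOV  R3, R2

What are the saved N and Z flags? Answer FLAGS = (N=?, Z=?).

FLAGS = (N=0, Z=0)

after  0: R0=0xef R1=0xef R2=0x19 R3=0xa1  N=1 Z=0
after  1: R0=0xef R1=0xef R2=0x4e R3=0xa1  N=0 Z=0
after  2: R0=0xef R1=0xef R2=0x4e R3=0xde  N=1 Z=0
after  3: R0=0xef R1=0xef R2=0xce R3=0xde  N=1 Z=0
after  4: R0=0xef R1=0xef R2=0xde R3=0xde  N=1 Z=0
after  5: R0=0xef R1=0x11 R2=0xde R3=0xde  N=0 Z=0
after  6: R0=0xcd R1=0x11 R2=0xde R3=0xde  N=1 Z=0
after  7: R0=0xcd R1=0x11 R2=0xdc R3=0xde  N=1 Z=0
after  8: R0=0xcd R1=0x11 R2=0x33 R3=0xde  N=0 Z=0
after  9: R0=0xcd R1=0x11 R2=0x13 R3=0xde  N=0 Z=0
-- IRQ taken; context saved, return-PC = 10 --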